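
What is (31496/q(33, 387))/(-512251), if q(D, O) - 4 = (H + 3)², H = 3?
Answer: -3937/2561255 ≈ -0.0015371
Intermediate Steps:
q(D, O) = 40 (q(D, O) = 4 + (3 + 3)² = 4 + 6² = 4 + 36 = 40)
(31496/q(33, 387))/(-512251) = (31496/40)/(-512251) = (31496*(1/40))*(-1/512251) = (3937/5)*(-1/512251) = -3937/2561255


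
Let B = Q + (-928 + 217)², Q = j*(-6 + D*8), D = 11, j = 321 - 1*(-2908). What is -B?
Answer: -770299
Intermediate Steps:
j = 3229 (j = 321 + 2908 = 3229)
Q = 264778 (Q = 3229*(-6 + 11*8) = 3229*(-6 + 88) = 3229*82 = 264778)
B = 770299 (B = 264778 + (-928 + 217)² = 264778 + (-711)² = 264778 + 505521 = 770299)
-B = -1*770299 = -770299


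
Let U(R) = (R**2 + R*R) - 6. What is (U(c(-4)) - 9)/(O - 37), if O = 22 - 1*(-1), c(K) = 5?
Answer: -5/2 ≈ -2.5000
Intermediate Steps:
O = 23 (O = 22 + 1 = 23)
U(R) = -6 + 2*R**2 (U(R) = (R**2 + R**2) - 6 = 2*R**2 - 6 = -6 + 2*R**2)
(U(c(-4)) - 9)/(O - 37) = ((-6 + 2*5**2) - 9)/(23 - 37) = ((-6 + 2*25) - 9)/(-14) = ((-6 + 50) - 9)*(-1/14) = (44 - 9)*(-1/14) = 35*(-1/14) = -5/2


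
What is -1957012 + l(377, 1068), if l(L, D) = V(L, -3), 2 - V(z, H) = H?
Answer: -1957007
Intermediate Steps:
V(z, H) = 2 - H
l(L, D) = 5 (l(L, D) = 2 - 1*(-3) = 2 + 3 = 5)
-1957012 + l(377, 1068) = -1957012 + 5 = -1957007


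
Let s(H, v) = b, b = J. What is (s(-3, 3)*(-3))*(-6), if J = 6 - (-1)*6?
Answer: 216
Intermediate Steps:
J = 12 (J = 6 - 1*(-6) = 6 + 6 = 12)
b = 12
s(H, v) = 12
(s(-3, 3)*(-3))*(-6) = (12*(-3))*(-6) = -36*(-6) = 216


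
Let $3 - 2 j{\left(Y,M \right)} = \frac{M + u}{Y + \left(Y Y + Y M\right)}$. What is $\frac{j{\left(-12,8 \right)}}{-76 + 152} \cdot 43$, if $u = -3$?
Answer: $\frac{4429}{5472} \approx 0.80939$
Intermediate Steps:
$j{\left(Y,M \right)} = \frac{3}{2} - \frac{-3 + M}{2 \left(Y + Y^{2} + M Y\right)}$ ($j{\left(Y,M \right)} = \frac{3}{2} - \frac{\left(M - 3\right) \frac{1}{Y + \left(Y Y + Y M\right)}}{2} = \frac{3}{2} - \frac{\left(-3 + M\right) \frac{1}{Y + \left(Y^{2} + M Y\right)}}{2} = \frac{3}{2} - \frac{\left(-3 + M\right) \frac{1}{Y + Y^{2} + M Y}}{2} = \frac{3}{2} - \frac{\frac{1}{Y + Y^{2} + M Y} \left(-3 + M\right)}{2} = \frac{3}{2} - \frac{-3 + M}{2 \left(Y + Y^{2} + M Y\right)}$)
$\frac{j{\left(-12,8 \right)}}{-76 + 152} \cdot 43 = \frac{\frac{1}{2} \frac{1}{-12} \frac{1}{1 + 8 - 12} \left(3 - 8 + 3 \left(-12\right) + 3 \left(-12\right)^{2} + 3 \cdot 8 \left(-12\right)\right)}{-76 + 152} \cdot 43 = \frac{\frac{1}{2} \left(- \frac{1}{12}\right) \frac{1}{-3} \left(3 - 8 - 36 + 3 \cdot 144 - 288\right)}{76} \cdot 43 = \frac{1}{2} \left(- \frac{1}{12}\right) \left(- \frac{1}{3}\right) \left(3 - 8 - 36 + 432 - 288\right) \frac{1}{76} \cdot 43 = \frac{1}{2} \left(- \frac{1}{12}\right) \left(- \frac{1}{3}\right) 103 \cdot \frac{1}{76} \cdot 43 = \frac{103}{72} \cdot \frac{1}{76} \cdot 43 = \frac{103}{5472} \cdot 43 = \frac{4429}{5472}$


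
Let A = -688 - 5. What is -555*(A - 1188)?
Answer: 1043955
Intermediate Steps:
A = -693
-555*(A - 1188) = -555*(-693 - 1188) = -555*(-1881) = 1043955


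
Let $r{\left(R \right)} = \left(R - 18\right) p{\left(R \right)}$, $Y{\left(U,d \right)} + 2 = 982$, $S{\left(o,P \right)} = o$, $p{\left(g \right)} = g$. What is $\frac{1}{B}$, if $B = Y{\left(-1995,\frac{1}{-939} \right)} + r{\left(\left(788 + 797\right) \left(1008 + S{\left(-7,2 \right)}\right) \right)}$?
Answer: $\frac{1}{2517223404675} \approx 3.9726 \cdot 10^{-13}$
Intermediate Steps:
$Y{\left(U,d \right)} = 980$ ($Y{\left(U,d \right)} = -2 + 982 = 980$)
$r{\left(R \right)} = R \left(-18 + R\right)$ ($r{\left(R \right)} = \left(R - 18\right) R = \left(-18 + R\right) R = R \left(-18 + R\right)$)
$B = 2517223404675$ ($B = 980 + \left(788 + 797\right) \left(1008 - 7\right) \left(-18 + \left(788 + 797\right) \left(1008 - 7\right)\right) = 980 + 1585 \cdot 1001 \left(-18 + 1585 \cdot 1001\right) = 980 + 1586585 \left(-18 + 1586585\right) = 980 + 1586585 \cdot 1586567 = 980 + 2517223403695 = 2517223404675$)
$\frac{1}{B} = \frac{1}{2517223404675}$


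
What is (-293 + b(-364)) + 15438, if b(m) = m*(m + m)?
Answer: 280137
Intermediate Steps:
b(m) = 2*m² (b(m) = m*(2*m) = 2*m²)
(-293 + b(-364)) + 15438 = (-293 + 2*(-364)²) + 15438 = (-293 + 2*132496) + 15438 = (-293 + 264992) + 15438 = 264699 + 15438 = 280137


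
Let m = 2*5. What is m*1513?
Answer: 15130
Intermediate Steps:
m = 10
m*1513 = 10*1513 = 15130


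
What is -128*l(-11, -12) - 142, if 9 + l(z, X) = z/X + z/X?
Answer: 2326/3 ≈ 775.33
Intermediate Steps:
l(z, X) = -9 + 2*z/X (l(z, X) = -9 + (z/X + z/X) = -9 + 2*z/X)
-128*l(-11, -12) - 142 = -128*(-9 + 2*(-11)/(-12)) - 142 = -128*(-9 + 2*(-11)*(-1/12)) - 142 = -128*(-9 + 11/6) - 142 = -128*(-43/6) - 142 = 2752/3 - 142 = 2326/3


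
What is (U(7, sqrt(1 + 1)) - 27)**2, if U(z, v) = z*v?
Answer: 827 - 378*sqrt(2) ≈ 292.43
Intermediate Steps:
U(z, v) = v*z
(U(7, sqrt(1 + 1)) - 27)**2 = (sqrt(1 + 1)*7 - 27)**2 = (sqrt(2)*7 - 27)**2 = (7*sqrt(2) - 27)**2 = (-27 + 7*sqrt(2))**2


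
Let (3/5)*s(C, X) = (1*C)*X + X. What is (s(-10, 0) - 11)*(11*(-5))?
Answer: 605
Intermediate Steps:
s(C, X) = 5*X/3 + 5*C*X/3 (s(C, X) = 5*((1*C)*X + X)/3 = 5*(C*X + X)/3 = 5*(X + C*X)/3 = 5*X/3 + 5*C*X/3)
(s(-10, 0) - 11)*(11*(-5)) = ((5/3)*0*(1 - 10) - 11)*(11*(-5)) = ((5/3)*0*(-9) - 11)*(-55) = (0 - 11)*(-55) = -11*(-55) = 605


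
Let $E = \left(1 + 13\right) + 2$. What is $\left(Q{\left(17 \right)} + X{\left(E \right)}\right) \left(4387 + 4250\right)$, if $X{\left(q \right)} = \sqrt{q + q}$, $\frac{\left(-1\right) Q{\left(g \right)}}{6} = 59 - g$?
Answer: $-2176524 + 34548 \sqrt{2} \approx -2.1277 \cdot 10^{6}$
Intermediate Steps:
$Q{\left(g \right)} = -354 + 6 g$ ($Q{\left(g \right)} = - 6 \left(59 - g\right) = -354 + 6 g$)
$E = 16$ ($E = 14 + 2 = 16$)
$X{\left(q \right)} = \sqrt{2} \sqrt{q}$ ($X{\left(q \right)} = \sqrt{2 q} = \sqrt{2} \sqrt{q}$)
$\left(Q{\left(17 \right)} + X{\left(E \right)}\right) \left(4387 + 4250\right) = \left(\left(-354 + 6 \cdot 17\right) + \sqrt{2} \sqrt{16}\right) \left(4387 + 4250\right) = \left(\left(-354 + 102\right) + \sqrt{2} \cdot 4\right) 8637 = \left(-252 + 4 \sqrt{2}\right) 8637 = -2176524 + 34548 \sqrt{2}$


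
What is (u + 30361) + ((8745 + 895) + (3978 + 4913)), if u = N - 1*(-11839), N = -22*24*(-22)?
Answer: 72347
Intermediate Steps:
N = 11616 (N = -528*(-22) = 11616)
u = 23455 (u = 11616 - 1*(-11839) = 11616 + 11839 = 23455)
(u + 30361) + ((8745 + 895) + (3978 + 4913)) = (23455 + 30361) + ((8745 + 895) + (3978 + 4913)) = 53816 + (9640 + 8891) = 53816 + 18531 = 72347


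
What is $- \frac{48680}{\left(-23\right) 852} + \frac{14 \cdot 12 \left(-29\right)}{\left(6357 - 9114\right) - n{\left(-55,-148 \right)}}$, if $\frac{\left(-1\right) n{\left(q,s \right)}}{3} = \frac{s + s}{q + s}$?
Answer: $\frac{431317722}{101388071} \approx 4.2541$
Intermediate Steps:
$n{\left(q,s \right)} = - \frac{6 s}{q + s}$ ($n{\left(q,s \right)} = - 3 \frac{s + s}{q + s} = - 3 \frac{2 s}{q + s} = - \frac{6 s}{q + s}$)
$- \frac{48680}{\left(-23\right) 852} + \frac{14 \cdot 12 \left(-29\right)}{\left(6357 - 9114\right) - n{\left(-55,-148 \right)}} = - \frac{48680}{\left(-23\right) 852} + \frac{14 \cdot 12 \left(-29\right)}{\left(6357 - 9114\right) - \left(-6\right) \left(-148\right) \frac{1}{-55 - 148}} = - \frac{48680}{-19596} + \frac{168 \left(-29\right)}{\left(6357 - 9114\right) - \left(-6\right) \left(-148\right) \frac{1}{-203}} = \left(-48680\right) \left(- \frac{1}{19596}\right) - \frac{4872}{-2757 - \left(-6\right) \left(-148\right) \left(- \frac{1}{203}\right)} = \frac{12170}{4899} - \frac{4872}{-2757 - - \frac{888}{203}} = \frac{12170}{4899} - \frac{4872}{-2757 + \frac{888}{203}} = \frac{12170}{4899} - \frac{4872}{- \frac{558783}{203}} = \frac{12170}{4899} - - \frac{329672}{186261} = \frac{12170}{4899} + \frac{329672}{186261} = \frac{431317722}{101388071}$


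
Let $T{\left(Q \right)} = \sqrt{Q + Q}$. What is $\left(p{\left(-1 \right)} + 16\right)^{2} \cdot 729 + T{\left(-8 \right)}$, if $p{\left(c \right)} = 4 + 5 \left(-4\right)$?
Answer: $4 i \approx 4.0 i$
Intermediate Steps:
$T{\left(Q \right)} = \sqrt{2} \sqrt{Q}$ ($T{\left(Q \right)} = \sqrt{2 Q} = \sqrt{2} \sqrt{Q}$)
$p{\left(c \right)} = -16$ ($p{\left(c \right)} = 4 - 20 = -16$)
$\left(p{\left(-1 \right)} + 16\right)^{2} \cdot 729 + T{\left(-8 \right)} = \left(-16 + 16\right)^{2} \cdot 729 + \sqrt{2} \sqrt{-8} = 0^{2} \cdot 729 + \sqrt{2} \cdot 2 i \sqrt{2} = 0 \cdot 729 + 4 i = 0 + 4 i = 4 i$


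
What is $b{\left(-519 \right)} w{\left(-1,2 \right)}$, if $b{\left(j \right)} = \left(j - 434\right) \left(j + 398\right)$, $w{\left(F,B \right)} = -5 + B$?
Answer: $-345939$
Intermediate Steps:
$b{\left(j \right)} = \left(-434 + j\right) \left(398 + j\right)$
$b{\left(-519 \right)} w{\left(-1,2 \right)} = \left(-172732 + \left(-519\right)^{2} - -18684\right) \left(-5 + 2\right) = \left(-172732 + 269361 + 18684\right) \left(-3\right) = 115313 \left(-3\right) = -345939$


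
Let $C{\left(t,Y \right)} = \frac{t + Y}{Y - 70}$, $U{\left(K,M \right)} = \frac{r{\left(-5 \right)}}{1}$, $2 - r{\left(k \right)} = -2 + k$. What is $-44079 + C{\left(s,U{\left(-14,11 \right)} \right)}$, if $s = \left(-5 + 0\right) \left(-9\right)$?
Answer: $- \frac{2688873}{61} \approx -44080.0$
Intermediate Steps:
$r{\left(k \right)} = 4 - k$ ($r{\left(k \right)} = 2 - \left(-2 + k\right) = 4 - k$)
$U{\left(K,M \right)} = 9$ ($U{\left(K,M \right)} = \frac{4 - -5}{1} = \left(4 + 5\right) 1 = 9 \cdot 1 = 9$)
$s = 45$ ($s = \left(-5\right) \left(-9\right) = 45$)
$C{\left(t,Y \right)} = \frac{Y + t}{-70 + Y}$
$-44079 + C{\left(s,U{\left(-14,11 \right)} \right)} = -44079 + \frac{9 + 45}{-70 + 9} = -44079 + \frac{1}{-61} \cdot 54 = -44079 - \frac{54}{61} = - \frac{2688873}{61}$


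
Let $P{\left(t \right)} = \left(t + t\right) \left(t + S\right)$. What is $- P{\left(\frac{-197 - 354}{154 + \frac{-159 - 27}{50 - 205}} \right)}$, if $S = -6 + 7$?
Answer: $- \frac{5452145}{301088} \approx -18.108$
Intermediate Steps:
$S = 1$
$P{\left(t \right)} = 2 t \left(1 + t\right)$ ($P{\left(t \right)} = \left(t + t\right) \left(t + 1\right) = 2 t \left(1 + t\right)$)
$- P{\left(\frac{-197 - 354}{154 + \frac{-159 - 27}{50 - 205}} \right)} = - 2 \frac{-197 - 354}{154 + \frac{-159 - 27}{50 - 205}} \left(1 + \frac{-197 - 354}{154 + \frac{-159 - 27}{50 - 205}}\right) = - 2 \left(- \frac{551}{154 - \frac{186}{-155}}\right) \left(1 - \frac{551}{154 - \frac{186}{-155}}\right) = - 2 \left(- \frac{551}{154 - - \frac{6}{5}}\right) \left(1 - \frac{551}{154 - - \frac{6}{5}}\right) = - 2 \left(- \frac{551}{154 + \frac{6}{5}}\right) \left(1 - \frac{551}{154 + \frac{6}{5}}\right) = - 2 \left(- \frac{551}{\frac{776}{5}}\right) \left(1 - \frac{551}{\frac{776}{5}}\right) = - 2 \left(\left(-551\right) \frac{5}{776}\right) \left(1 - \frac{2755}{776}\right) = - \frac{2 \left(-2755\right) \left(1 - \frac{2755}{776}\right)}{776} = - \frac{2 \left(-2755\right) \left(-1979\right)}{776 \cdot 776} = \left(-1\right) \frac{5452145}{301088} = - \frac{5452145}{301088}$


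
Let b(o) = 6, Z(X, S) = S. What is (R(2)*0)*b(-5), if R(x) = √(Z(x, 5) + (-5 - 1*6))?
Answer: 0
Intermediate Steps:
R(x) = I*√6 (R(x) = √(5 + (-5 - 1*6)) = √(5 + (-5 - 6)) = √(5 - 11) = √(-6) = I*√6)
(R(2)*0)*b(-5) = ((I*√6)*0)*6 = 0*6 = 0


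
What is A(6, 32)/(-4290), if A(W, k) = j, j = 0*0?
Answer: 0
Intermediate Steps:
j = 0
A(W, k) = 0
A(6, 32)/(-4290) = 0/(-4290) = 0*(-1/4290) = 0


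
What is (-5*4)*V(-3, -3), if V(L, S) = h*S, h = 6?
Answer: 360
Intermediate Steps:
V(L, S) = 6*S
(-5*4)*V(-3, -3) = (-5*4)*(6*(-3)) = -20*(-18) = 360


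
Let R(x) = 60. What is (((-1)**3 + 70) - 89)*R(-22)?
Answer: -1200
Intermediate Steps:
(((-1)**3 + 70) - 89)*R(-22) = (((-1)**3 + 70) - 89)*60 = ((-1 + 70) - 89)*60 = (69 - 89)*60 = -20*60 = -1200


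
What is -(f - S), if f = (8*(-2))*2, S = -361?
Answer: -329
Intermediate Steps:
f = -32 (f = -16*2 = -32)
-(f - S) = -(-32 - 1*(-361)) = -(-32 + 361) = -1*329 = -329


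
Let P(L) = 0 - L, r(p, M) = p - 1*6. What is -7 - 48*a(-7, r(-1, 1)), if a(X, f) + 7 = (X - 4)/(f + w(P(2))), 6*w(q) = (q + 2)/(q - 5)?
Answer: 1775/7 ≈ 253.57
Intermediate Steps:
r(p, M) = -6 + p (r(p, M) = p - 6 = -6 + p)
P(L) = -L
w(q) = (2 + q)/(6*(-5 + q)) (w(q) = ((q + 2)/(q - 5))/6 = ((2 + q)/(-5 + q))/6 = (2 + q)/(6*(-5 + q)))
a(X, f) = -7 + (-4 + X)/f (a(X, f) = -7 + (X - 4)/(f + (2 - 1*2)/(6*(-5 - 1*2))) = -7 + (-4 + X)/(f + (2 - 2)/(6*(-5 - 2))) = -7 + (-4 + X)/(f + (⅙)*0/(-7)) = -7 + (-4 + X)/(f + (⅙)*(-⅐)*0) = -7 + (-4 + X)/(f + 0) = -7 + (-4 + X)/f)
-7 - 48*a(-7, r(-1, 1)) = -7 - 48*(-4 - 7 - 7*(-6 - 1))/(-6 - 1) = -7 - 48*(-4 - 7 - 7*(-7))/(-7) = -7 - (-48)*(-4 - 7 + 49)/7 = -7 - (-48)*38/7 = -7 - 48*(-38/7) = -7 + 1824/7 = 1775/7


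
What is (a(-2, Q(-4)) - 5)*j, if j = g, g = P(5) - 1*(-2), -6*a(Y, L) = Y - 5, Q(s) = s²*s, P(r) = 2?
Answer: -46/3 ≈ -15.333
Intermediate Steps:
Q(s) = s³
a(Y, L) = ⅚ - Y/6 (a(Y, L) = -(Y - 5)/6 = -(-5 + Y)/6 = ⅚ - Y/6)
g = 4 (g = 2 - 1*(-2) = 2 + 2 = 4)
j = 4
(a(-2, Q(-4)) - 5)*j = ((⅚ - ⅙*(-2)) - 5)*4 = ((⅚ + ⅓) - 5)*4 = (7/6 - 5)*4 = -23/6*4 = -46/3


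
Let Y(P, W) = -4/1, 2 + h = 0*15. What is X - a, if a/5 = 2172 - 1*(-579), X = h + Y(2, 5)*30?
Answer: -13877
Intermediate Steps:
h = -2 (h = -2 + 0*15 = -2 + 0 = -2)
Y(P, W) = -4 (Y(P, W) = -4*1 = -4)
X = -122 (X = -2 - 4*30 = -2 - 120 = -122)
a = 13755 (a = 5*(2172 - 1*(-579)) = 5*(2172 + 579) = 5*2751 = 13755)
X - a = -122 - 1*13755 = -122 - 13755 = -13877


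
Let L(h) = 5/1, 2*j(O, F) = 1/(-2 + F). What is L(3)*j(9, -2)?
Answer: -5/8 ≈ -0.62500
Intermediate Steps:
j(O, F) = 1/(2*(-2 + F))
L(h) = 5 (L(h) = 5*1 = 5)
L(3)*j(9, -2) = 5*(1/(2*(-2 - 2))) = 5*((1/2)/(-4)) = 5*((1/2)*(-1/4)) = 5*(-1/8) = -5/8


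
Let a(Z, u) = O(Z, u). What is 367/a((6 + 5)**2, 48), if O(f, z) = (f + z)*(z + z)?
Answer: 367/16224 ≈ 0.022621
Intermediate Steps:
O(f, z) = 2*z*(f + z) (O(f, z) = (f + z)*(2*z) = 2*z*(f + z))
a(Z, u) = 2*u*(Z + u)
367/a((6 + 5)**2, 48) = 367/((2*48*((6 + 5)**2 + 48))) = 367/((2*48*(11**2 + 48))) = 367/((2*48*(121 + 48))) = 367/((2*48*169)) = 367/16224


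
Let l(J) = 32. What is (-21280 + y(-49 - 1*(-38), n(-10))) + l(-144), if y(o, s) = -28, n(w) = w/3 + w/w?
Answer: -21276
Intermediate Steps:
n(w) = 1 + w/3 (n(w) = w*(1/3) + 1 = w/3 + 1 = 1 + w/3)
(-21280 + y(-49 - 1*(-38), n(-10))) + l(-144) = (-21280 - 28) + 32 = -21308 + 32 = -21276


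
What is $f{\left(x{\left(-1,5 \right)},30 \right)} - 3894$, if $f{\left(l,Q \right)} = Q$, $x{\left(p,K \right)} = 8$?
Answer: $-3864$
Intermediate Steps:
$f{\left(x{\left(-1,5 \right)},30 \right)} - 3894 = 30 - 3894 = -3864$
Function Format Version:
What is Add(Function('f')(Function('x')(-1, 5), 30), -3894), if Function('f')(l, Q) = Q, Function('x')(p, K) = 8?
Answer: -3864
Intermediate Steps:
Add(Function('f')(Function('x')(-1, 5), 30), -3894) = Add(30, -3894) = -3864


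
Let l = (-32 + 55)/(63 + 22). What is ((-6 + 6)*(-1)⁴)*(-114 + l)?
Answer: 0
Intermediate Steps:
l = 23/85 ≈ 0.27059
((-6 + 6)*(-1)⁴)*(-114 + l) = ((-6 + 6)*(-1)⁴)*(-114 + 23/85) = (0*1)*(-9667/85) = 0*(-9667/85) = 0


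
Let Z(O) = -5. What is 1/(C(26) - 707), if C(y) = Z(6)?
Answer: -1/712 ≈ -0.0014045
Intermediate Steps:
C(y) = -5
1/(C(26) - 707) = 1/(-5 - 707) = 1/(-712) = -1/712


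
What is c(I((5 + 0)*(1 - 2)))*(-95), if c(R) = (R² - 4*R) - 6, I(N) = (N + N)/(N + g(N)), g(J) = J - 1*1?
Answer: 101270/121 ≈ 836.94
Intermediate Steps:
g(J) = -1 + J (g(J) = J - 1 = -1 + J)
I(N) = 2*N/(-1 + 2*N) (I(N) = (N + N)/(N + (-1 + N)) = (2*N)/(-1 + 2*N) = 2*N/(-1 + 2*N))
c(R) = -6 + R² - 4*R
c(I((5 + 0)*(1 - 2)))*(-95) = (-6 + (2*((5 + 0)*(1 - 2))/(-1 + 2*((5 + 0)*(1 - 2))))² - 8*(5 + 0)*(1 - 2)/(-1 + 2*((5 + 0)*(1 - 2))))*(-95) = (-6 + (2*(5*(-1))/(-1 + 2*(5*(-1))))² - 8*5*(-1)/(-1 + 2*(5*(-1))))*(-95) = (-6 + (2*(-5)/(-1 + 2*(-5)))² - 8*(-5)/(-1 + 2*(-5)))*(-95) = (-6 + (2*(-5)/(-1 - 10))² - 8*(-5)/(-1 - 10))*(-95) = (-6 + (2*(-5)/(-11))² - 8*(-5)/(-11))*(-95) = (-6 + (2*(-5)*(-1/11))² - 8*(-5)*(-1)/11)*(-95) = (-6 + (10/11)² - 4*10/11)*(-95) = (-6 + 100/121 - 40/11)*(-95) = -1066/121*(-95) = 101270/121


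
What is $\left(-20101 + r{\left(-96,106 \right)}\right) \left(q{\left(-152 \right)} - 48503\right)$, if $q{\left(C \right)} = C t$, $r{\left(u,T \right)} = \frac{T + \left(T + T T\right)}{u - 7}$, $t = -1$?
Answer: $\frac{100659577701}{103} \approx 9.7728 \cdot 10^{8}$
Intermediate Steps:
$r{\left(u,T \right)} = \frac{T^{2} + 2 T}{-7 + u}$ ($r{\left(u,T \right)} = \frac{T + \left(T + T^{2}\right)}{-7 + u} = \frac{T^{2} + 2 T}{-7 + u}$)
$q{\left(C \right)} = - C$ ($q{\left(C \right)} = C \left(-1\right) = - C$)
$\left(-20101 + r{\left(-96,106 \right)}\right) \left(q{\left(-152 \right)} - 48503\right) = \left(-20101 + \frac{106 \left(2 + 106\right)}{-7 - 96}\right) \left(\left(-1\right) \left(-152\right) - 48503\right) = \left(-20101 + 106 \frac{1}{-103} \cdot 108\right) \left(152 - 48503\right) = \left(-20101 + 106 \left(- \frac{1}{103}\right) 108\right) \left(-48351\right) = \left(-20101 - \frac{11448}{103}\right) \left(-48351\right) = \left(- \frac{2081851}{103}\right) \left(-48351\right) = \frac{100659577701}{103}$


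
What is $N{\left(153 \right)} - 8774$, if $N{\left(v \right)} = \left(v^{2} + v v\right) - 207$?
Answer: $37837$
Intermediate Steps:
$N{\left(v \right)} = -207 + 2 v^{2}$ ($N{\left(v \right)} = \left(v^{2} + v^{2}\right) - 207 = 2 v^{2} - 207 = -207 + 2 v^{2}$)
$N{\left(153 \right)} - 8774 = \left(-207 + 2 \cdot 153^{2}\right) - 8774 = \left(-207 + 2 \cdot 23409\right) - 8774 = \left(-207 + 46818\right) - 8774 = 46611 - 8774 = 37837$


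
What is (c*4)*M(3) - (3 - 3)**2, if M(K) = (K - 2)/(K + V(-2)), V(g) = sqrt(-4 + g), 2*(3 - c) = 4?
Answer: 4/5 - 4*I*sqrt(6)/15 ≈ 0.8 - 0.6532*I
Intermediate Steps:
c = 1 (c = 3 - 1/2*4 = 3 - 2 = 1)
M(K) = (-2 + K)/(K + I*sqrt(6)) (M(K) = (K - 2)/(K + sqrt(-4 - 2)) = (-2 + K)/(K + sqrt(-6)) = (-2 + K)/(K + I*sqrt(6)))
(c*4)*M(3) - (3 - 3)**2 = (1*4)*((-2 + 3)/(3 + I*sqrt(6))) - (3 - 3)**2 = 4*(1/(3 + I*sqrt(6))) - 1*0**2 = 4/(3 + I*sqrt(6)) - 1*0 = 4/(3 + I*sqrt(6)) + 0 = 4/(3 + I*sqrt(6))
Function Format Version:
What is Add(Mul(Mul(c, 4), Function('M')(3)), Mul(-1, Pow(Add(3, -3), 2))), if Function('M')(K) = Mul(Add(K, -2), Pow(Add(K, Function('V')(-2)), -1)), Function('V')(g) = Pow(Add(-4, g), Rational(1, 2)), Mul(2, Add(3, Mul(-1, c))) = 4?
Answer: Add(Rational(4, 5), Mul(Rational(-4, 15), I, Pow(6, Rational(1, 2)))) ≈ Add(0.80000, Mul(-0.65320, I))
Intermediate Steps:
c = 1 (c = Add(3, Mul(Rational(-1, 2), 4)) = Add(3, -2) = 1)
Function('M')(K) = Mul(Pow(Add(K, Mul(I, Pow(6, Rational(1, 2)))), -1), Add(-2, K)) (Function('M')(K) = Mul(Add(K, -2), Pow(Add(K, Pow(Add(-4, -2), Rational(1, 2))), -1)) = Mul(Add(-2, K), Pow(Add(K, Pow(-6, Rational(1, 2))), -1)) = Mul(Add(-2, K), Pow(Add(K, Mul(I, Pow(6, Rational(1, 2)))), -1)) = Mul(Pow(Add(K, Mul(I, Pow(6, Rational(1, 2)))), -1), Add(-2, K)))
Add(Mul(Mul(c, 4), Function('M')(3)), Mul(-1, Pow(Add(3, -3), 2))) = Add(Mul(Mul(1, 4), Mul(Pow(Add(3, Mul(I, Pow(6, Rational(1, 2)))), -1), Add(-2, 3))), Mul(-1, Pow(Add(3, -3), 2))) = Add(Mul(4, Mul(Pow(Add(3, Mul(I, Pow(6, Rational(1, 2)))), -1), 1)), Mul(-1, Pow(0, 2))) = Add(Mul(4, Pow(Add(3, Mul(I, Pow(6, Rational(1, 2)))), -1)), Mul(-1, 0)) = Add(Mul(4, Pow(Add(3, Mul(I, Pow(6, Rational(1, 2)))), -1)), 0) = Mul(4, Pow(Add(3, Mul(I, Pow(6, Rational(1, 2)))), -1))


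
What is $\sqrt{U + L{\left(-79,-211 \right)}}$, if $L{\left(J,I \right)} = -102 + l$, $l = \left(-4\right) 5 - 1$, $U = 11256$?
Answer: $3 \sqrt{1237} \approx 105.51$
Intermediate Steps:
$l = -21$ ($l = -20 - 1 = -21$)
$L{\left(J,I \right)} = -123$ ($L{\left(J,I \right)} = -102 - 21 = -123$)
$\sqrt{U + L{\left(-79,-211 \right)}} = \sqrt{11256 - 123} = \sqrt{11133} = 3 \sqrt{1237}$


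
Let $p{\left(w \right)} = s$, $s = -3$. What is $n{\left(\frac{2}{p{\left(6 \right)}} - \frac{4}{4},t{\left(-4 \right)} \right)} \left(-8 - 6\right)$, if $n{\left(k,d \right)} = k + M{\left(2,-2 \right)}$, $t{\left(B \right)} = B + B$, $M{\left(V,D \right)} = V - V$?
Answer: $\frac{70}{3} \approx 23.333$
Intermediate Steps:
$M{\left(V,D \right)} = 0$
$p{\left(w \right)} = -3$
$t{\left(B \right)} = 2 B$
$n{\left(k,d \right)} = k$ ($n{\left(k,d \right)} = k + 0 = k$)
$n{\left(\frac{2}{p{\left(6 \right)}} - \frac{4}{4},t{\left(-4 \right)} \right)} \left(-8 - 6\right) = \left(\frac{2}{-3} - \frac{4}{4}\right) \left(-8 - 6\right) = \left(2 \left(- \frac{1}{3}\right) - 1\right) \left(-14\right) = \left(- \frac{2}{3} - 1\right) \left(-14\right) = \left(- \frac{5}{3}\right) \left(-14\right) = \frac{70}{3}$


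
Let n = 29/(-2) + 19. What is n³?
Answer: 729/8 ≈ 91.125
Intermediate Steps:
n = 9/2 (n = 29*(-½) + 19 = -29/2 + 19 = 9/2 ≈ 4.5000)
n³ = (9/2)³ = 729/8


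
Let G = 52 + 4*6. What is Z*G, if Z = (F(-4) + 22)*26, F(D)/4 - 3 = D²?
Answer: 193648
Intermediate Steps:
F(D) = 12 + 4*D²
Z = 2548 (Z = ((12 + 4*(-4)²) + 22)*26 = ((12 + 4*16) + 22)*26 = ((12 + 64) + 22)*26 = (76 + 22)*26 = 98*26 = 2548)
G = 76 (G = 52 + 24 = 76)
Z*G = 2548*76 = 193648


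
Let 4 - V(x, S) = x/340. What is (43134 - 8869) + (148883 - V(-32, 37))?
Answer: 15567232/85 ≈ 1.8314e+5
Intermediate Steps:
V(x, S) = 4 - x/340
(43134 - 8869) + (148883 - V(-32, 37)) = (43134 - 8869) + (148883 - (4 - 1/340*(-32))) = 34265 + (148883 - (4 + 8/85)) = 34265 + (148883 - 1*348/85) = 34265 + (148883 - 348/85) = 34265 + 12654707/85 = 15567232/85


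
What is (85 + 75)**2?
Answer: 25600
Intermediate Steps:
(85 + 75)**2 = 160**2 = 25600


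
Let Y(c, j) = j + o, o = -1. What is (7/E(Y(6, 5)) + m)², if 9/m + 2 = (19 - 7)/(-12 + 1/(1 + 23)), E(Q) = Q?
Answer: 4618201/2972176 ≈ 1.5538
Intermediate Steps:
Y(c, j) = -1 + j (Y(c, j) = j - 1 = -1 + j)
m = -2583/862 (m = 9/(-2 + (19 - 7)/(-12 + 1/(1 + 23))) = 9/(-2 + 12/(-12 + 1/24)) = 9/(-2 + 12/(-287/24)) = 9/(-2 + 12*(-24/287)) = 9/(-2 - 288/287) = 9/(-862/287) = 9*(-287/862) = -2583/862 ≈ -2.9965)
(7/E(Y(6, 5)) + m)² = (7/(-1 + 5) - 2583/862)² = (7/4 - 2583/862)² = (-2149/1724)² = 4618201/2972176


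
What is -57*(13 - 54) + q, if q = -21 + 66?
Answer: 2382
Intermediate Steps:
q = 45
-57*(13 - 54) + q = -57*(13 - 54) + 45 = -57*(-41) + 45 = 2337 + 45 = 2382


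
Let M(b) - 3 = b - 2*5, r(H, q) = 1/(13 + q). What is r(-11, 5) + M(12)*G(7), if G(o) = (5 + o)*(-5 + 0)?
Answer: -5399/18 ≈ -299.94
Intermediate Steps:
M(b) = -7 + b (M(b) = 3 + (b - 2*5) = 3 + (b - 10) = 3 + (-10 + b) = -7 + b)
G(o) = -25 - 5*o (G(o) = (5 + o)*(-5) = -25 - 5*o)
r(-11, 5) + M(12)*G(7) = 1/(13 + 5) + (-7 + 12)*(-25 - 5*7) = 1/18 + 5*(-25 - 35) = 1/18 + 5*(-60) = 1/18 - 300 = -5399/18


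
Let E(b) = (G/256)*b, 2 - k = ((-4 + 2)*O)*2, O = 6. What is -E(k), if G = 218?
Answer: -1417/64 ≈ -22.141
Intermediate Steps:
k = 26 (k = 2 - (-4 + 2)*6*2 = 2 - (-2*6)*2 = 2 - (-12)*2 = 2 - 1*(-24) = 2 + 24 = 26)
E(b) = 109*b/128 (E(b) = (218/256)*b = (218*(1/256))*b = 109*b/128)
-E(k) = -109*26/128 = -1*1417/64 = -1417/64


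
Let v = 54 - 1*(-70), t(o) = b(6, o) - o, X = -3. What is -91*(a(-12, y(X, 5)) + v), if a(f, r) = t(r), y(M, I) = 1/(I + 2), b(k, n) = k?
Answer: -11817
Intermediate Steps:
y(M, I) = 1/(2 + I)
t(o) = 6 - o
a(f, r) = 6 - r
v = 124 (v = 54 + 70 = 124)
-91*(a(-12, y(X, 5)) + v) = -91*((6 - 1/(2 + 5)) + 124) = -91*((6 - 1/7) + 124) = -91*(41/7 + 124) = -91*909/7 = -11817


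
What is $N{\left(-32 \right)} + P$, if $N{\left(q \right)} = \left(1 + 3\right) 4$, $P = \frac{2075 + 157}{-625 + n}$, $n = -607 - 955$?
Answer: $\frac{3640}{243} \approx 14.979$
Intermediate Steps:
$n = -1562$ ($n = -607 - 955 = -1562$)
$P = - \frac{248}{243}$ ($P = \frac{2075 + 157}{-625 - 1562} = \frac{2232}{-2187} = 2232 \left(- \frac{1}{2187}\right) = - \frac{248}{243} \approx -1.0206$)
$N{\left(q \right)} = 16$ ($N{\left(q \right)} = 4 \cdot 4 = 16$)
$N{\left(-32 \right)} + P = 16 - \frac{248}{243} = \frac{3640}{243}$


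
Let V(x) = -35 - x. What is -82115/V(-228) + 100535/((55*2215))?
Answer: -1996851324/4702445 ≈ -424.64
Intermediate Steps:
-82115/V(-228) + 100535/((55*2215)) = -82115/(-35 - 1*(-228)) + 100535/((55*2215)) = -82115/(-35 + 228) + 100535/121825 = -82115/193 + 100535*(1/121825) = -82115*1/193 + 20107/24365 = -82115/193 + 20107/24365 = -1996851324/4702445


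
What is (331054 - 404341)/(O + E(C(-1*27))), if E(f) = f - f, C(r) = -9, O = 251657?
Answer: -73287/251657 ≈ -0.29122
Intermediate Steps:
E(f) = 0
(331054 - 404341)/(O + E(C(-1*27))) = (331054 - 404341)/(251657 + 0) = -73287/251657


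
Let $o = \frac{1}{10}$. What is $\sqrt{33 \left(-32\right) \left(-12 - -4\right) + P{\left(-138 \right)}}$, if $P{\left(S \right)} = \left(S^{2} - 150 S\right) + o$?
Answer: $\frac{\sqrt{4819210}}{10} \approx 219.53$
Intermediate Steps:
$o = \frac{1}{10} \approx 0.1$
$P{\left(S \right)} = \frac{1}{10} + S^{2} - 150 S$ ($P{\left(S \right)} = \left(S^{2} - 150 S\right) + \frac{1}{10} = \frac{1}{10} + S^{2} - 150 S$)
$\sqrt{33 \left(-32\right) \left(-12 - -4\right) + P{\left(-138 \right)}} = \sqrt{33 \left(-32\right) \left(-12 - -4\right) + \left(\frac{1}{10} + \left(-138\right)^{2} - -20700\right)} = \sqrt{- 1056 \left(-12 + 4\right) + \left(\frac{1}{10} + 19044 + 20700\right)} = \sqrt{\left(-1056\right) \left(-8\right) + \frac{397441}{10}} = \sqrt{8448 + \frac{397441}{10}} = \sqrt{\frac{481921}{10}} = \frac{\sqrt{4819210}}{10}$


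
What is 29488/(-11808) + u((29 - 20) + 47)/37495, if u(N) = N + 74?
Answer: -13801469/5534262 ≈ -2.4938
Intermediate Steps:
u(N) = 74 + N
29488/(-11808) + u((29 - 20) + 47)/37495 = 29488/(-11808) + (74 + ((29 - 20) + 47))/37495 = 29488*(-1/11808) + (74 + (9 + 47))*(1/37495) = -1843/738 + (74 + 56)*(1/37495) = -1843/738 + 130*(1/37495) = -1843/738 + 26/7499 = -13801469/5534262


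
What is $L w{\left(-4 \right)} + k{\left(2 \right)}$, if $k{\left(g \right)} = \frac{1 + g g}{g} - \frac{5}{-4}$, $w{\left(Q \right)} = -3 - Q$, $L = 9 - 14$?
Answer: $- \frac{5}{4} \approx -1.25$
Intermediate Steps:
$L = -5$ ($L = 9 - 14 = -5$)
$k{\left(g \right)} = \frac{5}{4} + \frac{1 + g^{2}}{g}$ ($k{\left(g \right)} = \frac{1 + g^{2}}{g} - - \frac{5}{4} = \frac{1 + g^{2}}{g} + \frac{5}{4} = \frac{5}{4} + \frac{1 + g^{2}}{g}$)
$L w{\left(-4 \right)} + k{\left(2 \right)} = - 5 \left(-3 - -4\right) + \left(\frac{5}{4} + 2 + \frac{1}{2}\right) = - 5 \left(-3 + 4\right) + \left(\frac{5}{4} + 2 + \frac{1}{2}\right) = \left(-5\right) 1 + \frac{15}{4} = -5 + \frac{15}{4} = - \frac{5}{4}$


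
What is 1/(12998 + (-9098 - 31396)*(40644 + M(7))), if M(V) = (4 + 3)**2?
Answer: -1/1647809344 ≈ -6.0687e-10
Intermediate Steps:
M(V) = 49 (M(V) = 7**2 = 49)
1/(12998 + (-9098 - 31396)*(40644 + M(7))) = 1/(12998 + (-9098 - 31396)*(40644 + 49)) = 1/(12998 - 40494*40693) = 1/(12998 - 1647822342) = 1/(-1647809344) = -1/1647809344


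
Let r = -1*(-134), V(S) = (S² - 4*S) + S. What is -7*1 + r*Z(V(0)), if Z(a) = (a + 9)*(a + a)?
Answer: -7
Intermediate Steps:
V(S) = S² - 3*S
r = 134
Z(a) = 2*a*(9 + a) (Z(a) = (9 + a)*(2*a) = 2*a*(9 + a))
-7*1 + r*Z(V(0)) = -7*1 + 134*(2*(0*(-3 + 0))*(9 + 0*(-3 + 0))) = -7 + 134*(2*(0*(-3))*(9 + 0*(-3))) = -7 + 134*(2*0*(9 + 0)) = -7 + 134*(2*0*9) = -7 + 134*0 = -7 + 0 = -7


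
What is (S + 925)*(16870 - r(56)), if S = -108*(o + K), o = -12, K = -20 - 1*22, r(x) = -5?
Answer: 114024375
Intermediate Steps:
K = -42 (K = -20 - 22 = -42)
S = 5832 (S = -108*(-12 - 42) = -108*(-54) = 5832)
(S + 925)*(16870 - r(56)) = (5832 + 925)*(16870 - 1*(-5)) = 6757*(16870 + 5) = 6757*16875 = 114024375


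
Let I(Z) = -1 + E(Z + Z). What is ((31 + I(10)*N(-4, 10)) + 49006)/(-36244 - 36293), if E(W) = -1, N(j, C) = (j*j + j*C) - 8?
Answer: -16367/24179 ≈ -0.67691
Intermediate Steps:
N(j, C) = -8 + j**2 + C*j (N(j, C) = (j**2 + C*j) - 8 = -8 + j**2 + C*j)
I(Z) = -2 (I(Z) = -1 - 1 = -2)
((31 + I(10)*N(-4, 10)) + 49006)/(-36244 - 36293) = ((31 - 2*(-8 + (-4)**2 + 10*(-4))) + 49006)/(-36244 - 36293) = ((31 - 2*(-8 + 16 - 40)) + 49006)/(-72537) = ((31 - 2*(-32)) + 49006)*(-1/72537) = ((31 + 64) + 49006)*(-1/72537) = (95 + 49006)*(-1/72537) = 49101*(-1/72537) = -16367/24179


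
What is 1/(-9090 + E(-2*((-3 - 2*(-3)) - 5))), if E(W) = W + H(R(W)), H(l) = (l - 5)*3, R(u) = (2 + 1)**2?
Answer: -1/9074 ≈ -0.00011021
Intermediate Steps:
R(u) = 9 (R(u) = 3**2 = 9)
H(l) = -15 + 3*l (H(l) = (-5 + l)*3 = -15 + 3*l)
E(W) = 12 + W (E(W) = W + (-15 + 3*9) = W + (-15 + 27) = W + 12 = 12 + W)
1/(-9090 + E(-2*((-3 - 2*(-3)) - 5))) = 1/(-9090 + (12 - 2*((-3 - 2*(-3)) - 5))) = 1/(-9090 + (12 - 2*((-3 + 6) - 5))) = 1/(-9090 + (12 - 2*(3 - 5))) = 1/(-9090 + (12 - 2*(-2))) = 1/(-9090 + (12 + 4)) = 1/(-9090 + 16) = 1/(-9074) = -1/9074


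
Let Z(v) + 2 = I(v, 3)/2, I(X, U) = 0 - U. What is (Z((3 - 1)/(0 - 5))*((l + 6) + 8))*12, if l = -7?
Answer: -294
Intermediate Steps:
I(X, U) = -U
Z(v) = -7/2 (Z(v) = -2 - 1*3/2 = -2 - 3*½ = -2 - 3/2 = -7/2)
(Z((3 - 1)/(0 - 5))*((l + 6) + 8))*12 = -7*((-7 + 6) + 8)/2*12 = -7*(-1 + 8)/2*12 = -7/2*7*12 = -49/2*12 = -294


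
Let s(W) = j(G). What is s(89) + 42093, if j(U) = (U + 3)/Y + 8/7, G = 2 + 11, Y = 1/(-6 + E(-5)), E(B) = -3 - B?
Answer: 294211/7 ≈ 42030.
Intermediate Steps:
Y = -1/4 (Y = 1/(-6 + (-3 - 1*(-5))) = 1/(-6 + (-3 + 5)) = 1/(-6 + 2) = 1/(-4) = -1/4 ≈ -0.25000)
G = 13
j(U) = -76/7 - 4*U (j(U) = (U + 3)/(-1/4) + 8/7 = (3 + U)*(-4) + 8*(1/7) = (-12 - 4*U) + 8/7 = -76/7 - 4*U)
s(W) = -440/7 (s(W) = -76/7 - 4*13 = -76/7 - 52 = -440/7)
s(89) + 42093 = -440/7 + 42093 = 294211/7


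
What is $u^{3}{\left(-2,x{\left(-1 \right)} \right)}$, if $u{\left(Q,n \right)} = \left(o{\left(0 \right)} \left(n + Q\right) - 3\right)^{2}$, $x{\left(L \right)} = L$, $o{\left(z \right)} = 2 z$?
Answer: $729$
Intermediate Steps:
$u{\left(Q,n \right)} = 9$ ($u{\left(Q,n \right)} = \left(2 \cdot 0 \left(n + Q\right) - 3\right)^{2} = \left(0 \left(Q + n\right) - 3\right)^{2} = \left(0 - 3\right)^{2} = \left(-3\right)^{2} = 9$)
$u^{3}{\left(-2,x{\left(-1 \right)} \right)} = 9^{3} = 729$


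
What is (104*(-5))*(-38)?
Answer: 19760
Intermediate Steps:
(104*(-5))*(-38) = -520*(-38) = 19760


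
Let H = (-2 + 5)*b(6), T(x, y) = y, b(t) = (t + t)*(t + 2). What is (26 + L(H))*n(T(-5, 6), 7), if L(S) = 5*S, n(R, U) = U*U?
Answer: 71834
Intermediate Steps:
b(t) = 2*t*(2 + t) (b(t) = (2*t)*(2 + t) = 2*t*(2 + t))
H = 288 (H = (-2 + 5)*(2*6*(2 + 6)) = 3*(2*6*8) = 3*96 = 288)
n(R, U) = U²
(26 + L(H))*n(T(-5, 6), 7) = (26 + 5*288)*7² = (26 + 1440)*49 = 1466*49 = 71834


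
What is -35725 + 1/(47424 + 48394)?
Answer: -3423098049/95818 ≈ -35725.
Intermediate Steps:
-35725 + 1/(47424 + 48394) = -35725 + 1/95818 = -3423098049/95818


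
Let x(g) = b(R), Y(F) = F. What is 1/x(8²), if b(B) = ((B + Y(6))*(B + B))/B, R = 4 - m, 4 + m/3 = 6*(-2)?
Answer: 1/116 ≈ 0.0086207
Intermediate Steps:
m = -48 (m = -12 + 3*(6*(-2)) = -12 + 3*(-12) = -12 - 36 = -48)
R = 52 (R = 4 - 1*(-48) = 4 + 48 = 52)
b(B) = 12 + 2*B (b(B) = ((B + 6)*(B + B))/B = ((6 + B)*(2*B))/B = (2*B*(6 + B))/B = 12 + 2*B)
x(g) = 116 (x(g) = 12 + 2*52 = 12 + 104 = 116)
1/x(8²) = 1/116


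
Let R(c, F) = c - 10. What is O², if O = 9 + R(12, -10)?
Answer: 121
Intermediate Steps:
R(c, F) = -10 + c
O = 11 (O = 9 + (-10 + 12) = 9 + 2 = 11)
O² = 11² = 121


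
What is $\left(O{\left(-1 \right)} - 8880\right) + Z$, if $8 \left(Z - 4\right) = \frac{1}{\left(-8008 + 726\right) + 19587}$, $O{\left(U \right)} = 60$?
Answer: $- \frac{867847039}{98440} \approx -8816.0$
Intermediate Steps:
$Z = \frac{393761}{98440}$ ($Z = 4 + \frac{1}{8 \left(\left(-8008 + 726\right) + 19587\right)} = 4 + \frac{1}{8 \left(-7282 + 19587\right)} = 4 + \frac{1}{8 \cdot 12305} = 4 + \frac{1}{8} \cdot \frac{1}{12305} = 4 + \frac{1}{98440} = \frac{393761}{98440} \approx 4.0$)
$\left(O{\left(-1 \right)} - 8880\right) + Z = \left(60 - 8880\right) + \frac{393761}{98440} = -8820 + \frac{393761}{98440} = - \frac{867847039}{98440}$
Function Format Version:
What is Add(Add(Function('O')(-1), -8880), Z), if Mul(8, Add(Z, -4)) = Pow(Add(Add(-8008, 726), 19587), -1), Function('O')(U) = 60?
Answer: Rational(-867847039, 98440) ≈ -8816.0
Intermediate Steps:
Z = Rational(393761, 98440) (Z = Add(4, Mul(Rational(1, 8), Pow(Add(Add(-8008, 726), 19587), -1))) = Add(4, Mul(Rational(1, 8), Pow(Add(-7282, 19587), -1))) = Add(4, Mul(Rational(1, 8), Pow(12305, -1))) = Add(4, Mul(Rational(1, 8), Rational(1, 12305))) = Add(4, Rational(1, 98440)) = Rational(393761, 98440) ≈ 4.0000)
Add(Add(Function('O')(-1), -8880), Z) = Add(Add(60, -8880), Rational(393761, 98440)) = Add(-8820, Rational(393761, 98440)) = Rational(-867847039, 98440)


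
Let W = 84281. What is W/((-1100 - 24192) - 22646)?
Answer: -84281/47938 ≈ -1.7581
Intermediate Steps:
W/((-1100 - 24192) - 22646) = 84281/((-1100 - 24192) - 22646) = 84281/(-25292 - 22646) = 84281/(-47938) = 84281*(-1/47938) = -84281/47938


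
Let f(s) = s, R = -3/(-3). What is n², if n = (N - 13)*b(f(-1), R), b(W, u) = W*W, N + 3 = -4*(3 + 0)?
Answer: 784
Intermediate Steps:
R = 1 (R = -3*(-⅓) = 1)
N = -15 (N = -3 - 4*(3 + 0) = -3 - 4*3 = -3 - 12 = -15)
b(W, u) = W²
n = -28 (n = (-15 - 13)*(-1)² = -28*1 = -28)
n² = (-28)² = 784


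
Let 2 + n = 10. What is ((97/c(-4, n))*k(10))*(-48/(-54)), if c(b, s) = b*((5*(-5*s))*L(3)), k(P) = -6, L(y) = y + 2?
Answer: -97/750 ≈ -0.12933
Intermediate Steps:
L(y) = 2 + y
n = 8 (n = -2 + 10 = 8)
c(b, s) = -125*b*s (c(b, s) = b*((5*(-5*s))*(2 + 3)) = b*(-25*s*5) = b*(-125*s) = -125*b*s)
((97/c(-4, n))*k(10))*(-48/(-54)) = ((97/((-125*(-4)*8)))*(-6))*(-48/(-54)) = ((97/4000)*(-6))*(-48*(-1/54)) = ((97*(1/4000))*(-6))*(8/9) = ((97/4000)*(-6))*(8/9) = -291/2000*8/9 = -97/750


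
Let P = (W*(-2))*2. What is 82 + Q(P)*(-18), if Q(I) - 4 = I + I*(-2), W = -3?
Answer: 226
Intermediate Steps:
P = 12 (P = -3*(-2)*2 = 6*2 = 12)
Q(I) = 4 - I (Q(I) = 4 + (I + I*(-2)) = 4 + (I - 2*I) = 4 - I)
82 + Q(P)*(-18) = 82 + (4 - 1*12)*(-18) = 82 + (4 - 12)*(-18) = 82 - 8*(-18) = 82 + 144 = 226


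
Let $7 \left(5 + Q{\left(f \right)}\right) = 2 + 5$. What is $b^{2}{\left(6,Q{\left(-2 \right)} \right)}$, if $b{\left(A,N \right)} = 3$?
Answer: $9$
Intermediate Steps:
$Q{\left(f \right)} = -4$ ($Q{\left(f \right)} = -5 + \frac{2 + 5}{7} = -5 + \frac{1}{7} \cdot 7 = -5 + 1 = -4$)
$b^{2}{\left(6,Q{\left(-2 \right)} \right)} = 3^{2} = 9$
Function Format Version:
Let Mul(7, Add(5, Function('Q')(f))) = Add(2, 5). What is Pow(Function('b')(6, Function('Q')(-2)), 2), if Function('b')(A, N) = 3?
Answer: 9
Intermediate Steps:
Function('Q')(f) = -4 (Function('Q')(f) = Add(-5, Mul(Rational(1, 7), Add(2, 5))) = Add(-5, Mul(Rational(1, 7), 7)) = Add(-5, 1) = -4)
Pow(Function('b')(6, Function('Q')(-2)), 2) = Pow(3, 2) = 9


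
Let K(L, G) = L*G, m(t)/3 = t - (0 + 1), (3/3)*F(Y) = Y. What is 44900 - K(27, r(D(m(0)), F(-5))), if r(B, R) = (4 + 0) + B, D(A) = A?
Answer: 44873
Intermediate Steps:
F(Y) = Y
m(t) = -3 + 3*t (m(t) = 3*(t - (0 + 1)) = 3*(t - 1*1) = 3*(t - 1) = 3*(-1 + t) = -3 + 3*t)
r(B, R) = 4 + B
K(L, G) = G*L
44900 - K(27, r(D(m(0)), F(-5))) = 44900 - (4 + (-3 + 3*0))*27 = 44900 - (4 + (-3 + 0))*27 = 44900 - (4 - 3)*27 = 44900 - 27 = 44873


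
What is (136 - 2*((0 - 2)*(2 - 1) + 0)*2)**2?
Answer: 20736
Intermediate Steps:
(136 - 2*((0 - 2)*(2 - 1) + 0)*2)**2 = (136 - 2*(-2*1 + 0)*2)**2 = (136 - 2*(-2 + 0)*2)**2 = (136 - 2*(-2)*2)**2 = (136 + 4*2)**2 = (136 + 8)**2 = 144**2 = 20736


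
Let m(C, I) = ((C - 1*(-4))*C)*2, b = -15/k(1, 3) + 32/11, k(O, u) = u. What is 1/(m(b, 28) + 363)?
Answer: 121/42957 ≈ 0.0028168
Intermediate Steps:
b = -23/11 (b = -15/3 + 32/11 = -15*⅓ + 32*(1/11) = -5 + 32/11 = -23/11 ≈ -2.0909)
m(C, I) = 2*C*(4 + C) (m(C, I) = ((C + 4)*C)*2 = ((4 + C)*C)*2 = (C*(4 + C))*2 = 2*C*(4 + C))
1/(m(b, 28) + 363) = 1/(2*(-23/11)*(4 - 23/11) + 363) = 1/(2*(-23/11)*(21/11) + 363) = 1/(-966/121 + 363) = 1/(42957/121) = 121/42957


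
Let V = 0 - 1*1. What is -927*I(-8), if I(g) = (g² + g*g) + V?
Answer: -117729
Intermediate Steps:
V = -1 (V = 0 - 1 = -1)
I(g) = -1 + 2*g² (I(g) = (g² + g*g) - 1 = (g² + g²) - 1 = 2*g² - 1 = -1 + 2*g²)
-927*I(-8) = -927*(-1 + 2*(-8)²) = -927*(-1 + 2*64) = -927*(-1 + 128) = -927*127 = -117729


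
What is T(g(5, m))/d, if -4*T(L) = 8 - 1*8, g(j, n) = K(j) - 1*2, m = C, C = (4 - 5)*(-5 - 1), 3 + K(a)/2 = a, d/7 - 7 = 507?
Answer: 0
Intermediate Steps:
d = 3598 (d = 49 + 7*507 = 49 + 3549 = 3598)
K(a) = -6 + 2*a
C = 6 (C = -1*(-6) = 6)
m = 6
g(j, n) = -8 + 2*j (g(j, n) = (-6 + 2*j) - 1*2 = (-6 + 2*j) - 2 = -8 + 2*j)
T(L) = 0 (T(L) = -(8 - 1*8)/4 = -(8 - 8)/4 = -1/4*0 = 0)
T(g(5, m))/d = 0/3598 = 0*(1/3598) = 0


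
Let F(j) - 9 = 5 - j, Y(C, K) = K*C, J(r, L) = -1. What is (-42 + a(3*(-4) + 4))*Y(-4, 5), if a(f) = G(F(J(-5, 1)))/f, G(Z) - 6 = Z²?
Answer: 2835/2 ≈ 1417.5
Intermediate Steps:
Y(C, K) = C*K
F(j) = 14 - j (F(j) = 9 + (5 - j) = 14 - j)
G(Z) = 6 + Z²
a(f) = 231/f (a(f) = (6 + (14 - 1*(-1))²)/f = (6 + (14 + 1)²)/f = (6 + 15²)/f = (6 + 225)/f = 231/f)
(-42 + a(3*(-4) + 4))*Y(-4, 5) = (-42 + 231/(3*(-4) + 4))*(-4*5) = (-42 + 231/(-12 + 4))*(-20) = (-42 + 231/(-8))*(-20) = (-42 + 231*(-⅛))*(-20) = (-42 - 231/8)*(-20) = -567/8*(-20) = 2835/2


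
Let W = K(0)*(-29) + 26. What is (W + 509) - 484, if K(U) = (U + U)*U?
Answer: 51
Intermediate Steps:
K(U) = 2*U² (K(U) = (2*U)*U = 2*U²)
W = 26 (W = (2*0²)*(-29) + 26 = (2*0)*(-29) + 26 = 0*(-29) + 26 = 0 + 26 = 26)
(W + 509) - 484 = (26 + 509) - 484 = 535 - 484 = 51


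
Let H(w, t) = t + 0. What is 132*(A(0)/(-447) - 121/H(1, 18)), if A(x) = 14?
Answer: -398486/447 ≈ -891.47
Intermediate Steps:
H(w, t) = t
132*(A(0)/(-447) - 121/H(1, 18)) = 132*(14/(-447) - 121/18) = 132*(14*(-1/447) - 121*1/18) = 132*(-14/447 - 121/18) = 132*(-18113/2682) = -398486/447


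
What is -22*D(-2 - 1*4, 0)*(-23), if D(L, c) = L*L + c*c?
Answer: 18216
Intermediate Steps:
D(L, c) = L**2 + c**2
-22*D(-2 - 1*4, 0)*(-23) = -22*((-2 - 1*4)**2 + 0**2)*(-23) = -22*((-2 - 4)**2 + 0)*(-23) = -22*((-6)**2 + 0)*(-23) = -22*(36 + 0)*(-23) = -22*36*(-23) = -792*(-23) = 18216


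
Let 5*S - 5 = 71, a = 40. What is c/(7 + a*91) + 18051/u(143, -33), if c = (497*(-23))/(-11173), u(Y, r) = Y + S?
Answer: 525387650618/4604516203 ≈ 114.10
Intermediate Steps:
S = 76/5 (S = 1 + (1/5)*71 = 1 + 71/5 = 76/5 ≈ 15.200)
u(Y, r) = 76/5 + Y (u(Y, r) = Y + 76/5 = 76/5 + Y)
c = 11431/11173 (c = -11431*(-1/11173) = 11431/11173 ≈ 1.0231)
c/(7 + a*91) + 18051/u(143, -33) = 11431/(11173*(7 + 40*91)) + 18051/(76/5 + 143) = 11431/(11173*(7 + 3640)) + 18051/(791/5) = (11431/11173)/3647 + 18051*(5/791) = (11431/11173)*(1/3647) + 90255/791 = 1633/5821133 + 90255/791 = 525387650618/4604516203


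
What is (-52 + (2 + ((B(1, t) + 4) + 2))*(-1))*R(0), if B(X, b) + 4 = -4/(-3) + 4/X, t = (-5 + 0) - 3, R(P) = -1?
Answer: 184/3 ≈ 61.333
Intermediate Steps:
t = -8 (t = -5 - 3 = -8)
B(X, b) = -8/3 + 4/X (B(X, b) = -4 + (-4/(-3) + 4/X) = -4 + (-4*(-⅓) + 4/X) = -4 + (4/3 + 4/X) = -8/3 + 4/X)
(-52 + (2 + ((B(1, t) + 4) + 2))*(-1))*R(0) = (-52 + (2 + (((-8/3 + 4/1) + 4) + 2))*(-1))*(-1) = (-52 + (2 + (((-8/3 + 4*1) + 4) + 2))*(-1))*(-1) = (-52 + (2 + (((-8/3 + 4) + 4) + 2))*(-1))*(-1) = (-52 + (2 + ((4/3 + 4) + 2))*(-1))*(-1) = (-52 + (2 + (16/3 + 2))*(-1))*(-1) = (-52 + (2 + 22/3)*(-1))*(-1) = (-52 + (28/3)*(-1))*(-1) = (-52 - 28/3)*(-1) = -184/3*(-1) = 184/3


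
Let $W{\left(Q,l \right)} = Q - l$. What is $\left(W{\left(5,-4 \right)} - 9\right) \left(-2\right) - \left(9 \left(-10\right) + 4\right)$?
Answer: $86$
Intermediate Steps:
$\left(W{\left(5,-4 \right)} - 9\right) \left(-2\right) - \left(9 \left(-10\right) + 4\right) = \left(\left(5 - -4\right) - 9\right) \left(-2\right) - \left(9 \left(-10\right) + 4\right) = \left(\left(5 + 4\right) - 9\right) \left(-2\right) - \left(-90 + 4\right) = \left(9 - 9\right) \left(-2\right) - -86 = 0 \left(-2\right) + 86 = 0 + 86 = 86$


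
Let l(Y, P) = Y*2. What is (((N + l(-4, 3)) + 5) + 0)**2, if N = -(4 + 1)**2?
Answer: 784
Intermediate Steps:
l(Y, P) = 2*Y
N = -25 (N = -1*5**2 = -1*25 = -25)
(((N + l(-4, 3)) + 5) + 0)**2 = (((-25 + 2*(-4)) + 5) + 0)**2 = (((-25 - 8) + 5) + 0)**2 = ((-33 + 5) + 0)**2 = (-28 + 0)**2 = (-28)**2 = 784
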